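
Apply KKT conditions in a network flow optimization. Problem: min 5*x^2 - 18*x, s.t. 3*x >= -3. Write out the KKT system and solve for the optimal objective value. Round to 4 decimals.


Step 1: Try lambda = 0 (constraint inactive).
Stationarity: 2*5*x - 18 = 0
x* = 18/(2*5) = 1.8
Check constraint: 3*1.8 = 5.4 >= -3 -- satisfied.
Step 2: Compute optimal value.
f(x*) = 5*1.8^2 - 18*1.8 = -16.2


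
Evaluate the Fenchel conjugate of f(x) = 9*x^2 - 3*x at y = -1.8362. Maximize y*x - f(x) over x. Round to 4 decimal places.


f*(y) = sup_x {y*x - a*x^2 - b*x} = sup_x {(y-b)*x - a*x^2}
FOC: (y - b) - 2a*x = 0 => x* = (y - b)/(2a)
x* = (-1.8362 + 3)/(2*9) = 0.0647
f*(-1.8362) = (y-b)^2/(4a) = (-1.8362 + 3)^2/(4*9)
= 1.3544/36 = 0.0376


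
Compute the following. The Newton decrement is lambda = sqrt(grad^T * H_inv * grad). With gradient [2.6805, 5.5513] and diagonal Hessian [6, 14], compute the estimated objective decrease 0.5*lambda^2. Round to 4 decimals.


Step 1: H is diagonal, so H^(-1) * g = [0.4468, 0.3965].
Step 2: g^T H^(-1) g = sum_i g_i^2 / H_ii
  = (2.6805)^2/6 + (5.5513)^2/14
  = 1.1975 + 2.2012 = 3.3987
Step 3: Objective decrease = 0.5 * g^T H^(-1) g = 1.6994


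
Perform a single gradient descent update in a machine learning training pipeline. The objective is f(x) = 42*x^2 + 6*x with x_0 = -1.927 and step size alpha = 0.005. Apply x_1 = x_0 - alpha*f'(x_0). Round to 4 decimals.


We compute the gradient at x_0 and apply the update.
f'(x) = 84*x + 6
f'(-1.927) = 84*-1.927 + 6 = -155.868
x_1 = -1.927 - 0.005*-155.868 = -1.1477


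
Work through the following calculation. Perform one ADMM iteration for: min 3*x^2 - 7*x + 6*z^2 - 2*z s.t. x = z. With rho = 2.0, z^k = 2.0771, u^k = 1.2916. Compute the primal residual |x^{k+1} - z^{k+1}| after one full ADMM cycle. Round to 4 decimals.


ADMM iteration with rho = 2.0, z^k = 2.0771, u^k = 1.2916
Step 1: x-update.
Minimize 3*x^2 - 7*x + (2.0/2)*(x - 2.0771 + 1.2916)^2
FOC: (2*3 + 2.0)*x = 7 + 2.0*(2.0771 - 1.2916)
x^{k+1} = 1.0714
Step 2: z-update.
Minimize 6*z^2 - 2*z + (2.0/2)*(1.0714 - z + 1.2916)^2
FOC: (2*6 + 2.0)*z = 2 + 2.0*(1.0714 + 1.2916)
z^{k+1} = 0.4804
Step 3: u-update.
u^{k+1} = 1.2916 + 1.0714 - 0.4804 = 1.8826
Step 4: Primal residual = |1.0714 - 0.4804| = 0.591


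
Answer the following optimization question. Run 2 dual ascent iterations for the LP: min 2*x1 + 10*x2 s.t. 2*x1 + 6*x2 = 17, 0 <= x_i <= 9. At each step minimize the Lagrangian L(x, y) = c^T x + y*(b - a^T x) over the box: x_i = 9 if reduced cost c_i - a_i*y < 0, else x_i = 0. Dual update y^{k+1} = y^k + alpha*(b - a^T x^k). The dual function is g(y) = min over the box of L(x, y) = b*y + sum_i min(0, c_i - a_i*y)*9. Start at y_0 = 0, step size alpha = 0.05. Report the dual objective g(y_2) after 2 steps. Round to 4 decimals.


Dual ascent for LP: min 2*x1 + 10*x2, 2*x1 + 6*x2 = 17, 0 <= x_i <= 9
Step 1: y^k = 0.0, reduced costs: (2.0, 10.0)
  x^k = (0.0, 0.0), subgradient = b - a^T x = 17.0
  y^{k+1} = 0.0 + 0.05*17.0 = 0.85
Step 2: y^k = 0.85, reduced costs: (0.3, 4.9)
  x^k = (0.0, 0.0), subgradient = b - a^T x = 17.0
  y^{k+1} = 0.85 + 0.05*17.0 = 1.7
Dual objective at y_2 = 1.7: reduced costs (-1.4, -0.2), box minimizer x = (9.0, 9.0)
g(y_2) = b*y + (c1 - a1*y)*x1 + (c2 - a2*y)*x2 = 17*1.7 + (-1.4)*9.0 + (-0.2)*9.0 = 28.9 - 12.6 - 1.8 = 14.5


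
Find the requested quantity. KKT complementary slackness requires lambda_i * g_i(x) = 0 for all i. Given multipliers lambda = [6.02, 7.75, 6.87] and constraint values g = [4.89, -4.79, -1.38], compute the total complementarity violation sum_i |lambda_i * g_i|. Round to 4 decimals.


KKT complementary slackness check:
lambda_1 * g_1 = 6.02 * 4.89 = 29.4378
lambda_2 * g_2 = 7.75 * -4.79 = -37.1225
lambda_3 * g_3 = 6.87 * -1.38 = -9.4806
Total violation = 29.4378 + 37.1225 + 9.4806 = 76.0409


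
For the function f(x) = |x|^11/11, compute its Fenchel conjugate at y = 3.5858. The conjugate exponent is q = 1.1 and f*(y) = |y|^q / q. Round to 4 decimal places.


The conjugate exponent q satisfies 1/p + 1/q = 1.
p = 11, so q = 11/(11 - 1) = 1.1
|y|^q = 3.5858^1.1 = 4.0742
f*(3.5858) = 4.0742 / 1.1 = 3.7038


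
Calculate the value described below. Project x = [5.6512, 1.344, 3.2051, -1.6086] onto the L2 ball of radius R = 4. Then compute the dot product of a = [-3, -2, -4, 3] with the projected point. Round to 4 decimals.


Step 1: Compute ||x|| (intermediates to 6 decimals).
||x|| = sqrt(5.6512^2 + 1.344^2 + 3.2051^2 + (-1.6086)^2) = 6.826614
Step 2: Project.
Since ||x|| > R, scale = R/||x|| = 4/6.826614 = 0.585942, proj(x) = scale * x
proj(x) = [3.311275, 0.787506, 1.878003, -0.942546]
Step 3: Dot product.
a^T * proj(x) = -3*3.311275 - 2*0.787506 - 4*1.878003 + 3*(-0.942546) = -21.8485


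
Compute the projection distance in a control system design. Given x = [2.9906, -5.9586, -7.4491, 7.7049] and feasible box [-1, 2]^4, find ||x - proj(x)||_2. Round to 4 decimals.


Project each component onto [-1, 2].
clip(2.9906) = 2.0, clip(-5.9586) = -1.0, clip(-7.4491) = -1.0, clip(7.7049) = 2.0
Projection = [2.0, -1.0, -1.0, 2.0]
Squared diffs: [0.9813, 24.5877, 41.5909, 32.5459]
Distance = sqrt(99.7058) = 9.9853


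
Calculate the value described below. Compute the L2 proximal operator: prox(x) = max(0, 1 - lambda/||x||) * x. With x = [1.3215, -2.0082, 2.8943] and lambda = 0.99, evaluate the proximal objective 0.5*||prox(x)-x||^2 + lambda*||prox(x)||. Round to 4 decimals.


Step 1: Compute ||x||.
||x|| = 3.7625
Step 2: Compute scaling factor.
scale = max(0, 1 - 0.99/3.7625) = 0.7369
Step 3: prox(x) = [0.9738, -1.4798, 2.1327]
||prox(x)|| = 2.7725
Step 4: Proximal objective.
0.5*||prox-x||^2 = 0.4901
lambda*||prox|| = 2.7448
Total = 3.2348


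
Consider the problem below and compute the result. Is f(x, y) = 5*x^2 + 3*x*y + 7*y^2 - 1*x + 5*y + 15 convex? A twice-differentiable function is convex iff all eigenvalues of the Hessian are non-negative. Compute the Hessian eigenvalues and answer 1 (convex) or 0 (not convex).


The Hessian of f(x,y) = 5*x^2 + 3*x*y + 7*y^2 - 1*x + 5*y + 15 is:
H = [[10, 3], [3, 14]]
Trace = 10 + 14 = 24
Determinant = 10*14 - (3)^2 = 131
Discriminant = (24)^2 - 4*131 = 52.0
Eigenvalues: lambda_1 = 8.3944, lambda_2 = 15.6056
The function is convex.

1


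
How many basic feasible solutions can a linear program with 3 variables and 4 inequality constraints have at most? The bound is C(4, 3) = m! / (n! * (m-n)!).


Each vertex corresponds to some choice of n active constraints out of m, so the number of vertices is at most C(m, n) = m! / (n!(m-n)!).
m = 4, n = 3
Numerator: 4 * 3 * 2
Denominator: 3! = 6
C(4, 3) = 4


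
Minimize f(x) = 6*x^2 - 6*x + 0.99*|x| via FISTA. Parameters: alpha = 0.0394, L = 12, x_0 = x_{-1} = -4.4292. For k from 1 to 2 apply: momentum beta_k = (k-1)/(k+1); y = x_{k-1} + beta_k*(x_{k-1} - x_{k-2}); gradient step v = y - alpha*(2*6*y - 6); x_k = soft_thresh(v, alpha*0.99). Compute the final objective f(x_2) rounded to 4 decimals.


FISTA on f(x) = 6*x^2 - 6*x + 0.99*|x|
L = 12, alpha = 0.0394
Iteration 1: beta = 0.0, y = -4.4292 + 0.0*(-4.4292 + 4.4292) = -4.4292
  grad(y) = -59.1504, v = y - alpha*grad = -2.0987
  prox(v) = soft_thresh(-2.0987, 0.039) = -2.0597
Iteration 2: beta = 0.3333, y = -2.0597 + 0.3333*(-2.0597 + 4.4292) = -1.2698
  grad(y) = -21.2379, v = y - alpha*grad = -0.4331
  prox(v) = soft_thresh(-0.4331, 0.039) = -0.394
f(x_2) = 6*(-0.394)^2 - 6*(-0.394) + 0.99*|-0.394| = 3.686


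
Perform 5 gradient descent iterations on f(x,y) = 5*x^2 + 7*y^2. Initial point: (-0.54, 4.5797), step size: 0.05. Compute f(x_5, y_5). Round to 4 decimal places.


Gradient descent on f(x,y) = 5*x^2 + 7*y^2.
Starting point: (-0.54, 4.5797), alpha = 0.05
Step 1: grad_x = 2*5*-0.54 = -5.4, grad_y = 2*7*4.5797 = 64.1158
  x_1 = -0.54 - 0.05*-5.4 = -0.27
  y_1 = 4.5797 - 0.05*64.1158 = 1.3739
Step 2: grad_x = 2*5*-0.27 = -2.7, grad_y = 2*7*1.3739 = 19.2347
  x_2 = -0.27 - 0.05*-2.7 = -0.135
  y_2 = 1.3739 - 0.05*19.2347 = 0.4122
Step 3: grad_x = 2*5*-0.135 = -1.35, grad_y = 2*7*0.4122 = 5.7704
  x_3 = -0.135 - 0.05*-1.35 = -0.0675
  y_3 = 0.4122 - 0.05*5.7704 = 0.1237
Step 4: grad_x = 2*5*-0.0675 = -0.675, grad_y = 2*7*0.1237 = 1.7311
  x_4 = -0.0675 - 0.05*-0.675 = -0.0338
  y_4 = 0.1237 - 0.05*1.7311 = 0.0371
Step 5: grad_x = 2*5*-0.0338 = -0.3375, grad_y = 2*7*0.0371 = 0.5193
  x_5 = -0.0338 - 0.05*-0.3375 = -0.0169
  y_5 = 0.0371 - 0.05*0.5193 = 0.0111
f(-0.0169, 0.0111) = 5*(-0.0169)^2 + 7*0.0111^2 = 0.0023


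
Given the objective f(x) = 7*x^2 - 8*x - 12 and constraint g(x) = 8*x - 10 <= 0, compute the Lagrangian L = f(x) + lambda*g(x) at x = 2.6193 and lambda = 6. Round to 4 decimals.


Step 1: Evaluate f(x).
f(2.6193) = 7*2.6193^2 - 8*2.6193 - 12 = 15.0707
Step 2: Evaluate g(x).
g(2.6193) = 8*2.6193 - 10 = 10.9544
Step 3: Compute Lagrangian.
L = 15.0707 + 6*10.9544 = 80.7971


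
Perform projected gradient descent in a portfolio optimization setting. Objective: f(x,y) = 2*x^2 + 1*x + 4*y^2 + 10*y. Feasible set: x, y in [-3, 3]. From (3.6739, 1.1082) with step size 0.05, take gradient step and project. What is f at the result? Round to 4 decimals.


Step 1: Compute gradient at (3.6739, 1.1082).
grad_x = 2*2*3.6739 + 1 = 15.6956
grad_y = 2*4*1.1082 + 10 = 18.8656
Step 2: Gradient step.
x_raw = 3.6739 - 0.05*15.6956 = 2.8891
y_raw = 1.1082 - 0.05*18.8656 = 0.1649
Step 3: Project onto [-3, 3].
x_proj = clip(2.8891) = 2.8891
y_proj = clip(0.1649) = 0.1649
Step 4: Evaluate f.
f(2.8891, 0.1649) = 21.3411


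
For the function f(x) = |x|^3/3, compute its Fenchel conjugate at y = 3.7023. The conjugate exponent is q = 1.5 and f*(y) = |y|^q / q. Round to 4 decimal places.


The conjugate exponent q satisfies 1/p + 1/q = 1.
p = 3, so q = 3/(3 - 1) = 1.5
|y|^q = 3.7023^1.5 = 7.1237
f*(3.7023) = 7.1237 / 1.5 = 4.7492


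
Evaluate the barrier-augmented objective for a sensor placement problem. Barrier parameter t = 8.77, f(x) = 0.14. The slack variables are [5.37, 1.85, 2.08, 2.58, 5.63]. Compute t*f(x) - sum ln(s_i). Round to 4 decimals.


Step 1: Compute log-barrier.
ln values: [1.6808, 0.6152, 0.7324, 0.9478, 1.7281]
phi = -(1.6808 + 0.6152 + 0.7324 + 0.9478 + 1.7281) = -5.7043
Step 2: Compute augmented objective.
t*f(x) = 8.77*0.14 = 1.2278
Total = 1.2278 - 5.7043 = -4.4765


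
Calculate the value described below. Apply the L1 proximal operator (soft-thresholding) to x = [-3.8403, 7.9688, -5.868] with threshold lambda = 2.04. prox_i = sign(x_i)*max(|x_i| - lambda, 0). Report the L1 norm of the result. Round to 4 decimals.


Soft-thresholding with lambda = 2.04:
prox(-3.8403) = sign(-3.8403)*max(|-3.8403| - 2.04, 0) = -1.8003
prox(7.9688) = sign(7.9688)*max(|7.9688| - 2.04, 0) = 5.9288
prox(-5.868) = sign(-5.868)*max(|-5.868| - 2.04, 0) = -3.828
prox(x) = [-1.8003, 5.9288, -3.828]
||prox(x)||_1 = 1.8003 + 5.9288 + 3.828 = 11.5571


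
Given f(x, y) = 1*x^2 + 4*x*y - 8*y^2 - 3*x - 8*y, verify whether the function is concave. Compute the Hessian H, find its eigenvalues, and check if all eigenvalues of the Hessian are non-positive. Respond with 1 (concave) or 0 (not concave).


The Hessian of f(x,y) = 1*x^2 + 4*x*y - 8*y^2 - 3*x - 8*y is:
H = [[2, 4], [4, -16]]
Trace = 2 - 16 = -14
Determinant = 2*-16 - (4)^2 = -48
Discriminant = (-14)^2 - 4*-48 = 388.0
Eigenvalues: lambda_1 = -16.8489, lambda_2 = 2.8489
The function is not concave.

0


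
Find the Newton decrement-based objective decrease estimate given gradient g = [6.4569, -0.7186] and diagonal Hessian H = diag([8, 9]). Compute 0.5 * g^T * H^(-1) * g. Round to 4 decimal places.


Step 1: H is diagonal, so H^(-1) * g = [0.8071, -0.0798].
Step 2: g^T H^(-1) g = sum_i g_i^2 / H_ii
  = (6.4569)^2/8 + (-0.7186)^2/9
  = 5.2114 + 0.0574 = 5.2688
Step 3: Objective decrease = 0.5 * g^T H^(-1) g = 2.6344


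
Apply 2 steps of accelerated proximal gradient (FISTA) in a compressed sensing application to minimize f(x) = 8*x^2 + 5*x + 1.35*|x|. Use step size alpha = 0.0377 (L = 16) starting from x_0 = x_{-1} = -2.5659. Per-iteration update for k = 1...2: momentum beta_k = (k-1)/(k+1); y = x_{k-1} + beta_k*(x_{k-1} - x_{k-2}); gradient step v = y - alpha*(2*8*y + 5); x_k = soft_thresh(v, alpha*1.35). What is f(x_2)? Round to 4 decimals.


FISTA on f(x) = 8*x^2 + 5*x + 1.35*|x|
L = 16, alpha = 0.0377
Iteration 1: beta = 0.0, y = -2.5659 + 0.0*(-2.5659 + 2.5659) = -2.5659
  grad(y) = -36.0544, v = y - alpha*grad = -1.2066
  prox(v) = soft_thresh(-1.2066, 0.0509) = -1.1558
Iteration 2: beta = 0.3333, y = -1.1558 + 0.3333*(-1.1558 + 2.5659) = -0.6857
  grad(y) = -5.9713, v = y - alpha*grad = -0.4606
  prox(v) = soft_thresh(-0.4606, 0.0509) = -0.4097
f(x_2) = 8*(-0.4097)^2 + 5*(-0.4097) + 1.35*|-0.4097| = -0.1526


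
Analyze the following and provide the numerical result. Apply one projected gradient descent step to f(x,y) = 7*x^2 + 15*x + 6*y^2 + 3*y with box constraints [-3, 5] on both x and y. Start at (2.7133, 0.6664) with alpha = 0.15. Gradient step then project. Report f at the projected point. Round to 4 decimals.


Step 1: Compute gradient at (2.7133, 0.6664).
grad_x = 2*7*2.7133 + 15 = 52.9862
grad_y = 2*6*0.6664 + 3 = 10.9968
Step 2: Gradient step.
x_raw = 2.7133 - 0.15*52.9862 = -5.2346
y_raw = 0.6664 - 0.15*10.9968 = -0.9831
Step 3: Project onto [-3, 5].
x_proj = clip(-5.2346) = -3.0
y_proj = clip(-0.9831) = -0.9831
Step 4: Evaluate f.
f(-3.0, -0.9831) = 20.8498


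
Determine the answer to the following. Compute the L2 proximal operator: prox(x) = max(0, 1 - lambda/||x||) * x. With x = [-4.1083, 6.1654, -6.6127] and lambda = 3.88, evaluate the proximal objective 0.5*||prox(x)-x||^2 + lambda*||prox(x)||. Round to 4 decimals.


Step 1: Compute ||x||.
||x|| = 9.9307
Step 2: Compute scaling factor.
scale = max(0, 1 - 3.88/9.9307) = 0.6093
Step 3: prox(x) = [-2.5032, 3.7565, -4.0291]
||prox(x)|| = 6.0507
Step 4: Proximal objective.
0.5*||prox-x||^2 = 7.5272
lambda*||prox|| = 23.4767
Total = 31.0038


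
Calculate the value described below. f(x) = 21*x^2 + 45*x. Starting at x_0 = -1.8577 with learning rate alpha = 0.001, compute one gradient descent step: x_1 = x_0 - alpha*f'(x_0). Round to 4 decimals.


We compute the gradient at x_0 and apply the update.
f'(x) = 42*x + 45
f'(-1.8577) = 42*-1.8577 + 45 = -33.0234
x_1 = -1.8577 - 0.001*-33.0234 = -1.8247


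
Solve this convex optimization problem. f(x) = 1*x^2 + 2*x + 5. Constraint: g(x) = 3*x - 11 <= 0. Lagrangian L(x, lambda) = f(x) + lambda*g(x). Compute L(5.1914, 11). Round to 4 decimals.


Step 1: Evaluate f(x).
f(5.1914) = 1*5.1914^2 + 2*5.1914 + 5 = 42.3334
Step 2: Evaluate g(x).
g(5.1914) = 3*5.1914 - 11 = 4.5742
Step 3: Compute Lagrangian.
L = 42.3334 + 11*4.5742 = 92.6496


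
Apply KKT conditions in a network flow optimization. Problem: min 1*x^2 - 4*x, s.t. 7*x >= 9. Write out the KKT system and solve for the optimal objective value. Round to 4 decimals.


Step 1: Try lambda = 0 (constraint inactive).
Stationarity: 2*1*x - 4 = 0
x* = 4/(2*1) = 2.0
Check constraint: 7*2.0 = 14.0 >= 9 -- satisfied.
Step 2: Compute optimal value.
f(x*) = 1*2.0^2 - 4*2.0 = -4.0


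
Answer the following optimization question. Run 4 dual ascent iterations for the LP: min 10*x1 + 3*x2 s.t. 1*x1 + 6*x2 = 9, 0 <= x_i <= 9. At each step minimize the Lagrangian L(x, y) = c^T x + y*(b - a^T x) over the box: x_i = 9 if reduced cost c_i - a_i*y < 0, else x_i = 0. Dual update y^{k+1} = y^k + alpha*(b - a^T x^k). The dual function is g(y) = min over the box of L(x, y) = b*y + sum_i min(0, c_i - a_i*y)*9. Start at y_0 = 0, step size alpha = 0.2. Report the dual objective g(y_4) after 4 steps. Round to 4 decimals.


Dual ascent for LP: min 10*x1 + 3*x2, 1*x1 + 6*x2 = 9, 0 <= x_i <= 9
Step 1: y^k = 0.0, reduced costs: (10.0, 3.0)
  x^k = (0.0, 0.0), subgradient = b - a^T x = 9.0
  y^{k+1} = 0.0 + 0.2*9.0 = 1.8
Step 2: y^k = 1.8, reduced costs: (8.2, -7.8)
  x^k = (0.0, 9.0), subgradient = b - a^T x = -45.0
  y^{k+1} = 1.8 + 0.2*-45.0 = -7.2
Step 3: y^k = -7.2, reduced costs: (17.2, 46.2)
  x^k = (0.0, 0.0), subgradient = b - a^T x = 9.0
  y^{k+1} = -7.2 + 0.2*9.0 = -5.4
Step 4: y^k = -5.4, reduced costs: (15.4, 35.4)
  x^k = (0.0, 0.0), subgradient = b - a^T x = 9.0
  y^{k+1} = -5.4 + 0.2*9.0 = -3.6
Dual objective at y_4 = -3.6: reduced costs (13.6, 24.6), box minimizer x = (0.0, 0.0)
g(y_4) = b*y + (c1 - a1*y)*x1 + (c2 - a2*y)*x2 = 9*(-3.6) + 13.6*0.0 + 24.6*0.0 = -32.4 + 0.0 + 0.0 = -32.4


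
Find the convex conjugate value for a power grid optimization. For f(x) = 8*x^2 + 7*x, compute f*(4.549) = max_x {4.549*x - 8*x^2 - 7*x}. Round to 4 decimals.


f*(y) = sup_x {y*x - a*x^2 - b*x} = sup_x {(y-b)*x - a*x^2}
FOC: (y - b) - 2a*x = 0 => x* = (y - b)/(2a)
x* = (4.549 - 7)/(2*8) = -0.1532
f*(4.549) = (y-b)^2/(4a) = (4.549 - 7)^2/(4*8)
= 6.0074/32 = 0.1877


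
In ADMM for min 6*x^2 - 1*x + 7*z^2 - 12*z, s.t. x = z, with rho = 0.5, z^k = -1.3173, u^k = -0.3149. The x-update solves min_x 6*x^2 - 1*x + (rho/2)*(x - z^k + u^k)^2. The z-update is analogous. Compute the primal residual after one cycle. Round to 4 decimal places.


ADMM iteration with rho = 0.5, z^k = -1.3173, u^k = -0.3149
Step 1: x-update.
Minimize 6*x^2 - 1*x + (0.5/2)*(x + 1.3173 - 0.3149)^2
FOC: (2*6 + 0.5)*x = 1 + 0.5*(-1.3173 + 0.3149)
x^{k+1} = 0.0399
Step 2: z-update.
Minimize 7*z^2 - 12*z + (0.5/2)*(0.0399 - z - 0.3149)^2
FOC: (2*7 + 0.5)*z = 12 + 0.5*(0.0399 - 0.3149)
z^{k+1} = 0.8181
Step 3: u-update.
u^{k+1} = -0.3149 + 0.0399 - 0.8181 = -1.0931
Step 4: Primal residual = |0.0399 - 0.8181| = 0.7782


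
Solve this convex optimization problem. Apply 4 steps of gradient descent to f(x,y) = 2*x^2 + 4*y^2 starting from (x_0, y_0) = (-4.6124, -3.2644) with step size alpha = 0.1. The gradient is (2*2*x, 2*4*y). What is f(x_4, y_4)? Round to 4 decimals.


Gradient descent on f(x,y) = 2*x^2 + 4*y^2.
Starting point: (-4.6124, -3.2644), alpha = 0.1
Step 1: grad_x = 2*2*-4.6124 = -18.4496, grad_y = 2*4*-3.2644 = -26.1152
  x_1 = -4.6124 - 0.1*-18.4496 = -2.7674
  y_1 = -3.2644 - 0.1*-26.1152 = -0.6529
Step 2: grad_x = 2*2*-2.7674 = -11.0698, grad_y = 2*4*-0.6529 = -5.223
  x_2 = -2.7674 - 0.1*-11.0698 = -1.6605
  y_2 = -0.6529 - 0.1*-5.223 = -0.1306
Step 3: grad_x = 2*2*-1.6605 = -6.6419, grad_y = 2*4*-0.1306 = -1.0446
  x_3 = -1.6605 - 0.1*-6.6419 = -0.9963
  y_3 = -0.1306 - 0.1*-1.0446 = -0.0261
Step 4: grad_x = 2*2*-0.9963 = -3.9851, grad_y = 2*4*-0.0261 = -0.2089
  x_4 = -0.9963 - 0.1*-3.9851 = -0.5978
  y_4 = -0.0261 - 0.1*-0.2089 = -0.0052
f(-0.5978, -0.0052) = 2*(-0.5978)^2 + 4*(-0.0052)^2 = 0.7148


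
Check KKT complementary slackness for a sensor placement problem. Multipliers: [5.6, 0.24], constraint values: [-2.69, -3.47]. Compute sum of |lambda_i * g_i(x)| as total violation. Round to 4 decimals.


KKT complementary slackness check:
lambda_1 * g_1 = 5.6 * -2.69 = -15.064
lambda_2 * g_2 = 0.24 * -3.47 = -0.8328
Total violation = 15.064 + 0.8328 = 15.8968


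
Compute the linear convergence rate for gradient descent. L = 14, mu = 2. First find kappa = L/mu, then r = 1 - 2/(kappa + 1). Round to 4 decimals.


Step 1: Compute the condition number.
kappa = L/mu = 14/2 = 7.0
Step 2: Compute the convergence rate.
r = 1 - 2/(kappa + 1) = 1 - 2*mu/(L + mu) = (L - mu)/(L + mu) = 12/16 = 0.75


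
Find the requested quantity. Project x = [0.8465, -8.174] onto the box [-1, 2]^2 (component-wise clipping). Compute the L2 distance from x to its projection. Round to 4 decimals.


Project each component onto [-1, 2].
clip(0.8465) = 0.8465, clip(-8.174) = -1.0
Projection = [0.8465, -1.0]
Squared diffs: [0.0, 51.4663]
Distance = sqrt(51.4663) = 7.174


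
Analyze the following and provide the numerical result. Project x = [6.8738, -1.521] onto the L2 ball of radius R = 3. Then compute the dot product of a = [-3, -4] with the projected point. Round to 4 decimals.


Step 1: Compute ||x|| (intermediates to 6 decimals).
||x|| = sqrt(6.8738^2 + (-1.521)^2) = 7.040069
Step 2: Project.
Since ||x|| > R, scale = R/||x|| = 3/7.040069 = 0.426132, proj(x) = scale * x
proj(x) = [2.929146, -0.648147]
Step 3: Dot product.
a^T * proj(x) = -3*2.929146 - 4*(-0.648147) = -6.1949


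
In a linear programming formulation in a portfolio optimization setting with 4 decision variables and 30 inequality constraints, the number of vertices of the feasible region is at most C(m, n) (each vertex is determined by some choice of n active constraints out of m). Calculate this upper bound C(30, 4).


Each vertex corresponds to some choice of n active constraints out of m, so the number of vertices is at most C(m, n) = m! / (n!(m-n)!).
m = 30, n = 4
Numerator: 30 * 29 * 28 * 27
Denominator: 4! = 24
C(30, 4) = 27405


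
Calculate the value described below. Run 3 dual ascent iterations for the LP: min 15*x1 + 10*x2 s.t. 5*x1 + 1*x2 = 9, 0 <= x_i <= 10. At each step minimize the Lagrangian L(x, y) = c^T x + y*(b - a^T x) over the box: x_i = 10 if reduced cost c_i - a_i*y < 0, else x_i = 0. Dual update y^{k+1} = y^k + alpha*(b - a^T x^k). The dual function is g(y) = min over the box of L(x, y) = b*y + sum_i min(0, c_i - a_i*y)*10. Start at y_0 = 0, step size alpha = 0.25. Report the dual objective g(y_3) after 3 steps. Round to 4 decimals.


Dual ascent for LP: min 15*x1 + 10*x2, 5*x1 + 1*x2 = 9, 0 <= x_i <= 10
Step 1: y^k = 0.0, reduced costs: (15.0, 10.0)
  x^k = (0.0, 0.0), subgradient = b - a^T x = 9.0
  y^{k+1} = 0.0 + 0.25*9.0 = 2.25
Step 2: y^k = 2.25, reduced costs: (3.75, 7.75)
  x^k = (0.0, 0.0), subgradient = b - a^T x = 9.0
  y^{k+1} = 2.25 + 0.25*9.0 = 4.5
Step 3: y^k = 4.5, reduced costs: (-7.5, 5.5)
  x^k = (10.0, 0.0), subgradient = b - a^T x = -41.0
  y^{k+1} = 4.5 + 0.25*-41.0 = -5.75
Dual objective at y_3 = -5.75: reduced costs (43.75, 15.75), box minimizer x = (0.0, 0.0)
g(y_3) = b*y + (c1 - a1*y)*x1 + (c2 - a2*y)*x2 = 9*(-5.75) + 43.75*0.0 + 15.75*0.0 = -51.75 + 0.0 + 0.0 = -51.75


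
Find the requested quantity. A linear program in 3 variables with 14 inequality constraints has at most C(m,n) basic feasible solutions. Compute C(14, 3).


Each vertex corresponds to some choice of n active constraints out of m, so the number of vertices is at most C(m, n) = m! / (n!(m-n)!).
m = 14, n = 3
Numerator: 14 * 13 * 12
Denominator: 3! = 6
C(14, 3) = 364


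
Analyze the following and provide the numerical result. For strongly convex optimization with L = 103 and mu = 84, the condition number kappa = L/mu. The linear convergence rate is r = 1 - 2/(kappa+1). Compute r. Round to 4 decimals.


Step 1: Compute the condition number.
kappa = L/mu = 103/84 = 1.2262
Step 2: Compute the convergence rate.
r = 1 - 2/(kappa + 1) = 1 - 2*mu/(L + mu) = (L - mu)/(L + mu) = 19/187 = 0.1016


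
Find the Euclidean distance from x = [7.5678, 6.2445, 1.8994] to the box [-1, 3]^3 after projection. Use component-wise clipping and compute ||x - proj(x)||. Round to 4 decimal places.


Project each component onto [-1, 3].
clip(7.5678) = 3.0, clip(6.2445) = 3.0, clip(1.8994) = 1.8994
Projection = [3.0, 3.0, 1.8994]
Squared diffs: [20.8648, 10.5268, 0.0]
Distance = sqrt(31.3916) = 5.6028


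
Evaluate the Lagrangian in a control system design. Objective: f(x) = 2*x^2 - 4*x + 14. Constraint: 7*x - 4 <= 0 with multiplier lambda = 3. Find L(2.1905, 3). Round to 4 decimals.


Step 1: Evaluate f(x).
f(2.1905) = 2*2.1905^2 - 4*2.1905 + 14 = 14.8346
Step 2: Evaluate g(x).
g(2.1905) = 7*2.1905 - 4 = 11.3335
Step 3: Compute Lagrangian.
L = 14.8346 + 3*11.3335 = 48.8351


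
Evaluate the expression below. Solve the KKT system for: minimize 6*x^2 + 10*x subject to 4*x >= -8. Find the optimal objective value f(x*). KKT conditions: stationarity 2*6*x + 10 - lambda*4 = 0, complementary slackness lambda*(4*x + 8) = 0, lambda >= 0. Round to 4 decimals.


Step 1: Try lambda = 0 (constraint inactive).
Stationarity: 2*6*x + 10 = 0
x* = -10/(2*6) = -5/6 = -0.8333 (rounded; the exact value -5/6 is used below)
Check constraint: 4*-0.8333 = -3.3332 >= -8 -- satisfied.
Step 2: Compute optimal value.
f(x*) = 6*(-5/6)^2 + 10*(-5/6) = -4.1667


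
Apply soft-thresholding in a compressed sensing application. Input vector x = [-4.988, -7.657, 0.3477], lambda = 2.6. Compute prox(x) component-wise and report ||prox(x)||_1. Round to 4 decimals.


Soft-thresholding with lambda = 2.6:
prox(-4.988) = sign(-4.988)*max(|-4.988| - 2.6, 0) = -2.388
prox(-7.657) = sign(-7.657)*max(|-7.657| - 2.6, 0) = -5.057
prox(0.3477) = sign(0.3477)*max(|0.3477| - 2.6, 0) = 0.0
prox(x) = [-2.388, -5.057, 0.0]
||prox(x)||_1 = 2.388 + 5.057 + 0.0 = 7.445


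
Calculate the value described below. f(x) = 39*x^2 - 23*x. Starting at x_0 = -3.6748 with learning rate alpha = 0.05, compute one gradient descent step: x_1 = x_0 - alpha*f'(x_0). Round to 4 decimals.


We compute the gradient at x_0 and apply the update.
f'(x) = 78*x - 23
f'(-3.6748) = 78*-3.6748 - 23 = -309.6344
x_1 = -3.6748 - 0.05*-309.6344 = 11.8069


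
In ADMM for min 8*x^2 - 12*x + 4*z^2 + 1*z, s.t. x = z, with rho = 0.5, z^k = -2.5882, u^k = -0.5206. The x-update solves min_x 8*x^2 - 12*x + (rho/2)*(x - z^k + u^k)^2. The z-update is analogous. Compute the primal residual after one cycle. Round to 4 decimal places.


ADMM iteration with rho = 0.5, z^k = -2.5882, u^k = -0.5206
Step 1: x-update.
Minimize 8*x^2 - 12*x + (0.5/2)*(x + 2.5882 - 0.5206)^2
FOC: (2*8 + 0.5)*x = 12 + 0.5*(-2.5882 + 0.5206)
x^{k+1} = 0.6646
Step 2: z-update.
Minimize 4*z^2 + 1*z + (0.5/2)*(0.6646 - z - 0.5206)^2
FOC: (2*4 + 0.5)*z = -1 + 0.5*(0.6646 - 0.5206)
z^{k+1} = -0.1092
Step 3: u-update.
u^{k+1} = -0.5206 + 0.6646 + 0.1092 = 0.2532
Step 4: Primal residual = |0.6646 + 0.1092| = 0.7738


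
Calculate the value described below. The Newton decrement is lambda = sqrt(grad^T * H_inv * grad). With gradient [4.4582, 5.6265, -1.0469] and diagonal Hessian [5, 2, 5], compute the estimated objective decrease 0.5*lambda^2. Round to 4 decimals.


Step 1: H is diagonal, so H^(-1) * g = [0.8916, 2.8133, -0.2094].
Step 2: g^T H^(-1) g = sum_i g_i^2 / H_ii
  = (4.4582)^2/5 + (5.6265)^2/2 + (-1.0469)^2/5
  = 3.9751 + 15.8288 + 0.2192 = 20.0231
Step 3: Objective decrease = 0.5 * g^T H^(-1) g = 10.0115


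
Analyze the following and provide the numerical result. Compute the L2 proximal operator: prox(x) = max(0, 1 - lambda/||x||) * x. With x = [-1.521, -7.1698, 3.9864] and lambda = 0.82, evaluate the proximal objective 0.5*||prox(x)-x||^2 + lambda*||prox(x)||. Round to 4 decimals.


Step 1: Compute ||x||.
||x|| = 8.3433
Step 2: Compute scaling factor.
scale = max(0, 1 - 0.82/8.3433) = 0.9017
Step 3: prox(x) = [-1.3715, -6.4651, 3.5946]
||prox(x)|| = 7.5233
Step 4: Proximal objective.
0.5*||prox-x||^2 = 0.3362
lambda*||prox|| = 6.1691
Total = 6.5053


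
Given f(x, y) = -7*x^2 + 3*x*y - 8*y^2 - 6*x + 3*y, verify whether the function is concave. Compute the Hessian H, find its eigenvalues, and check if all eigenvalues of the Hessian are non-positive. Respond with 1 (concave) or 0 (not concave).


The Hessian of f(x,y) = -7*x^2 + 3*x*y - 8*y^2 - 6*x + 3*y is:
H = [[-14, 3], [3, -16]]
Trace = -14 - 16 = -30
Determinant = -14*-16 - (3)^2 = 215
Discriminant = (-30)^2 - 4*215 = 40.0
Eigenvalues: lambda_1 = -18.1623, lambda_2 = -11.8377
The function is concave.

1


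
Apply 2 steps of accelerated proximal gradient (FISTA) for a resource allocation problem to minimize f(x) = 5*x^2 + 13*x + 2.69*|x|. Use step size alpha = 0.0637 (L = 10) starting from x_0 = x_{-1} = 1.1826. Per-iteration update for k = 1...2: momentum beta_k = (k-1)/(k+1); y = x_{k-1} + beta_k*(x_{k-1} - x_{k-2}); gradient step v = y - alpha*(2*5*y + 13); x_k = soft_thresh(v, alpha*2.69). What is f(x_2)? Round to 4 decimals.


FISTA on f(x) = 5*x^2 + 13*x + 2.69*|x|
L = 10, alpha = 0.0637
Iteration 1: beta = 0.0, y = 1.1826 + 0.0*(1.1826 - 1.1826) = 1.1826
  grad(y) = 24.826, v = y - alpha*grad = -0.3988
  prox(v) = soft_thresh(-0.3988, 0.1714) = -0.2275
Iteration 2: beta = 0.3333, y = -0.2275 + 0.3333*(-0.2275 - 1.1826) = -0.6975
  grad(y) = 6.0252, v = y - alpha*grad = -1.0813
  prox(v) = soft_thresh(-1.0813, 0.1714) = -0.9099
f(x_2) = 5*(-0.9099)^2 + 13*(-0.9099) + 2.69*|-0.9099| = -5.2415


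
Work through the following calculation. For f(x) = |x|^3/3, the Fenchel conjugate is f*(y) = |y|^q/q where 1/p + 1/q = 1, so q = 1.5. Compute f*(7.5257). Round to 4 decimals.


The conjugate exponent q satisfies 1/p + 1/q = 1.
p = 3, so q = 3/(3 - 1) = 1.5
|y|^q = 7.5257^1.5 = 20.6453
f*(7.5257) = 20.6453 / 1.5 = 13.7635


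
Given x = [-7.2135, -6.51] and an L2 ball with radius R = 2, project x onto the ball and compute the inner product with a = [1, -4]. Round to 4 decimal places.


Step 1: Compute ||x|| (intermediates to 6 decimals).
||x|| = sqrt((-7.2135)^2 + (-6.51)^2) = 9.716722
Step 2: Project.
Since ||x|| > R, scale = R/||x|| = 2/9.716722 = 0.205831, proj(x) = scale * x
proj(x) = [-1.484762, -1.33996]
Step 3: Dot product.
a^T * proj(x) = 1*(-1.484762) - 4*(-1.33996) = 3.8751


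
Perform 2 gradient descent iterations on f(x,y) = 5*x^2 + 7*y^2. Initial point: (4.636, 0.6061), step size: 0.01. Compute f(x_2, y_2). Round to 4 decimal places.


Gradient descent on f(x,y) = 5*x^2 + 7*y^2.
Starting point: (4.636, 0.6061), alpha = 0.01
Step 1: grad_x = 2*5*4.636 = 46.36, grad_y = 2*7*0.6061 = 8.4854
  x_1 = 4.636 - 0.01*46.36 = 4.1724
  y_1 = 0.6061 - 0.01*8.4854 = 0.5212
Step 2: grad_x = 2*5*4.1724 = 41.724, grad_y = 2*7*0.5212 = 7.2974
  x_2 = 4.1724 - 0.01*41.724 = 3.7552
  y_2 = 0.5212 - 0.01*7.2974 = 0.4483
f(3.7552, 0.4483) = 5*3.7552^2 + 7*0.4483^2 = 71.9128


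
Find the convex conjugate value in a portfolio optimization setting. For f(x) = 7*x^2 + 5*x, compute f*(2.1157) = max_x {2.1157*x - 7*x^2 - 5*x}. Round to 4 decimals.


f*(y) = sup_x {y*x - a*x^2 - b*x} = sup_x {(y-b)*x - a*x^2}
FOC: (y - b) - 2a*x = 0 => x* = (y - b)/(2a)
x* = (2.1157 - 5)/(2*7) = -0.206
f*(2.1157) = (y-b)^2/(4a) = (2.1157 - 5)^2/(4*7)
= 8.3192/28 = 0.2971


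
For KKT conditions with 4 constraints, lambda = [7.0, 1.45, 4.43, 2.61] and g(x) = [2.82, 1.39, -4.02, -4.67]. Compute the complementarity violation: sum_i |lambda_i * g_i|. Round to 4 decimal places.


KKT complementary slackness check:
lambda_1 * g_1 = 7.0 * 2.82 = 19.74
lambda_2 * g_2 = 1.45 * 1.39 = 2.0155
lambda_3 * g_3 = 4.43 * -4.02 = -17.8086
lambda_4 * g_4 = 2.61 * -4.67 = -12.1887
Total violation = 19.74 + 2.0155 + 17.8086 + 12.1887 = 51.7528


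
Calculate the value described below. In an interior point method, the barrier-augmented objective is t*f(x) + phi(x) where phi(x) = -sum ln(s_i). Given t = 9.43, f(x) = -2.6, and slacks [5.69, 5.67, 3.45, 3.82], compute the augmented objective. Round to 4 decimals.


Step 1: Compute log-barrier.
ln values: [1.7387, 1.7352, 1.2384, 1.3403]
phi = -(1.7387 + 1.7352 + 1.2384 + 1.3403) = -6.0525
Step 2: Compute augmented objective.
t*f(x) = 9.43*-2.6 = -24.518
Total = -24.518 - 6.0525 = -30.5705


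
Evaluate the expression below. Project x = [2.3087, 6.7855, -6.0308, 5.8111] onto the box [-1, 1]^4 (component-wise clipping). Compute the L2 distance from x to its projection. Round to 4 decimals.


Project each component onto [-1, 1].
clip(2.3087) = 1.0, clip(6.7855) = 1.0, clip(-6.0308) = -1.0, clip(5.8111) = 1.0
Projection = [1.0, 1.0, -1.0, 1.0]
Squared diffs: [1.7127, 33.472, 25.3089, 23.1467]
Distance = sqrt(83.6403) = 9.1455


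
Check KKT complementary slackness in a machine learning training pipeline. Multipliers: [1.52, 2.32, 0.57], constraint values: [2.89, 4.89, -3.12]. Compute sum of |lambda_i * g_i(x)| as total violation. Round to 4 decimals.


KKT complementary slackness check:
lambda_1 * g_1 = 1.52 * 2.89 = 4.3928
lambda_2 * g_2 = 2.32 * 4.89 = 11.3448
lambda_3 * g_3 = 0.57 * -3.12 = -1.7784
Total violation = 4.3928 + 11.3448 + 1.7784 = 17.516


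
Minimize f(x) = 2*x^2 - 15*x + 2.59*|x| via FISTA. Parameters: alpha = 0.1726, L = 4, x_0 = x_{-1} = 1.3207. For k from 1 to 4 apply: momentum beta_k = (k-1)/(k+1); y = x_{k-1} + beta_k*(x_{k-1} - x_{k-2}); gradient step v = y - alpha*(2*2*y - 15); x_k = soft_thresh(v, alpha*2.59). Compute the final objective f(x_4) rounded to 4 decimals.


FISTA on f(x) = 2*x^2 - 15*x + 2.59*|x|
L = 4, alpha = 0.1726
Iteration 1: beta = 0.0, y = 1.3207 + 0.0*(1.3207 - 1.3207) = 1.3207
  grad(y) = -9.7172, v = y - alpha*grad = 2.9979
  prox(v) = soft_thresh(2.9979, 0.447) = 2.5509
Iteration 2: beta = 0.3333, y = 2.5509 + 0.3333*(2.5509 - 1.3207) = 2.9609
  grad(y) = -3.1564, v = y - alpha*grad = 3.5057
  prox(v) = soft_thresh(3.5057, 0.447) = 3.0587
Iteration 3: beta = 0.5, y = 3.0587 + 0.5*(3.0587 - 2.5509) = 3.3126
  grad(y) = -1.7497, v = y - alpha*grad = 3.6146
  prox(v) = soft_thresh(3.6146, 0.447) = 3.1675
Iteration 4: beta = 0.6, y = 3.1675 + 0.6*(3.1675 - 3.0587) = 3.2329
  grad(y) = -2.0686, v = y - alpha*grad = 3.5899
  prox(v) = soft_thresh(3.5899, 0.447) = 3.1429
f(x_4) = 2*3.1429^2 - 15*3.1429 + 2.59*|3.1429| = -19.2478


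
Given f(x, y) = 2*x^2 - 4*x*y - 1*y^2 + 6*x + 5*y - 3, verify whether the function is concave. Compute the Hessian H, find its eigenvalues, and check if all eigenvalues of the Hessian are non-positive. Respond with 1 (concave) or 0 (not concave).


The Hessian of f(x,y) = 2*x^2 - 4*x*y - 1*y^2 + 6*x + 5*y - 3 is:
H = [[4, -4], [-4, -2]]
Trace = 4 - 2 = 2
Determinant = 4*-2 - (-4)^2 = -24
Discriminant = (2)^2 - 4*-24 = 100.0
Eigenvalues: lambda_1 = -4.0, lambda_2 = 6.0
The function is not concave.

0


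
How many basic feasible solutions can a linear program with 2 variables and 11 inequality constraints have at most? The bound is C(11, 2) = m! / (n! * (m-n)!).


Each vertex corresponds to some choice of n active constraints out of m, so the number of vertices is at most C(m, n) = m! / (n!(m-n)!).
m = 11, n = 2
Numerator: 11 * 10
Denominator: 2! = 2
C(11, 2) = 55


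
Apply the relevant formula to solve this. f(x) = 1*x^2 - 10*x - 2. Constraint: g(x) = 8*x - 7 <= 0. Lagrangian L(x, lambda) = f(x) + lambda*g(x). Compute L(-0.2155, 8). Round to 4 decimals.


Step 1: Evaluate f(x).
f(-0.2155) = 1*(-0.2155)^2 - 10*(-0.2155) - 2 = 0.2014
Step 2: Evaluate g(x).
g(-0.2155) = 8*-0.2155 - 7 = -8.724
Step 3: Compute Lagrangian.
L = 0.2014 + 8*-8.724 = -69.5906


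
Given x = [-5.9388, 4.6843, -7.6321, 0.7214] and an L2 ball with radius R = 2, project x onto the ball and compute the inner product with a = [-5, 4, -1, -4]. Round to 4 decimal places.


Step 1: Compute ||x|| (intermediates to 6 decimals).
||x|| = sqrt((-5.9388)^2 + 4.6843^2 + (-7.6321)^2 + 0.7214^2) = 10.769465
Step 2: Project.
Since ||x|| > R, scale = R/||x|| = 2/10.769465 = 0.18571, proj(x) = scale * x
proj(x) = [-1.102895, 0.869921, -1.417357, 0.133971]
Step 3: Dot product.
a^T * proj(x) = -5*(-1.102895) + 4*0.869921 - 1*(-1.417357) - 4*0.133971 = 9.8756


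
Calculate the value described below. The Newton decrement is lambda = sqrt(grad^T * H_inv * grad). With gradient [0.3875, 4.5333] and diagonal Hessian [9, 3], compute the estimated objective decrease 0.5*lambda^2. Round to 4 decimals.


Step 1: H is diagonal, so H^(-1) * g = [0.0431, 1.5111].
Step 2: g^T H^(-1) g = sum_i g_i^2 / H_ii
  = (0.3875)^2/9 + (4.5333)^2/3
  = 0.0167 + 6.8503 = 6.867
Step 3: Objective decrease = 0.5 * g^T H^(-1) g = 3.4335


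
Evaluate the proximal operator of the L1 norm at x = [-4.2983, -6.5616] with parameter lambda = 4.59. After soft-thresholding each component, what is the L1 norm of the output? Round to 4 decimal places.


Soft-thresholding with lambda = 4.59:
prox(-4.2983) = sign(-4.2983)*max(|-4.2983| - 4.59, 0) = 0.0
prox(-6.5616) = sign(-6.5616)*max(|-6.5616| - 4.59, 0) = -1.9716
prox(x) = [0.0, -1.9716]
||prox(x)||_1 = 0.0 + 1.9716 = 1.9716


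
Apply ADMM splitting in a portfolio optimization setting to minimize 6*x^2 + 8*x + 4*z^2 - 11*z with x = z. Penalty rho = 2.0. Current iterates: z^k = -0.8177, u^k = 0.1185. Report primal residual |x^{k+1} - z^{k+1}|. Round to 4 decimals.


ADMM iteration with rho = 2.0, z^k = -0.8177, u^k = 0.1185
Step 1: x-update.
Minimize 6*x^2 + 8*x + (2.0/2)*(x + 0.8177 + 0.1185)^2
FOC: (2*6 + 2.0)*x = -8 + 2.0*(-0.8177 - 0.1185)
x^{k+1} = -0.7052
Step 2: z-update.
Minimize 4*z^2 - 11*z + (2.0/2)*(-0.7052 - z + 0.1185)^2
FOC: (2*4 + 2.0)*z = 11 + 2.0*(-0.7052 + 0.1185)
z^{k+1} = 0.9827
Step 3: u-update.
u^{k+1} = 0.1185 - 0.7052 - 0.9827 = -1.5693
Step 4: Primal residual = |-0.7052 - 0.9827| = 1.6878


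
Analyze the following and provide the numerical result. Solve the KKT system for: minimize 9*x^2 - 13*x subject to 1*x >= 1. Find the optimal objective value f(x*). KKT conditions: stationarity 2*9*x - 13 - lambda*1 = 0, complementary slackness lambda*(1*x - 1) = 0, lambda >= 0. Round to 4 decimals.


Step 1: Try lambda = 0 (constraint inactive).
x_unc = 13/(2*9) = 0.7222
Check: 1*0.7222 = 0.7222 < 1 -- violated!
Step 2: Constraint must be active: 1*x = 1
x* = 1/1 = 1.0
lambda = (2*9*1.0 - 13)/1 = 5.0
Step 3: Compute optimal value.
f(x*) = 9*1.0^2 - 13*1.0 = -4.0


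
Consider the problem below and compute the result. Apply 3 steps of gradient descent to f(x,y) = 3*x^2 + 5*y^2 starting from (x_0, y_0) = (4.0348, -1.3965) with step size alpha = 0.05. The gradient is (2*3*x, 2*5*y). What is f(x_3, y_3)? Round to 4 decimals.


Gradient descent on f(x,y) = 3*x^2 + 5*y^2.
Starting point: (4.0348, -1.3965), alpha = 0.05
Step 1: grad_x = 2*3*4.0348 = 24.2088, grad_y = 2*5*-1.3965 = -13.965
  x_1 = 4.0348 - 0.05*24.2088 = 2.8244
  y_1 = -1.3965 - 0.05*-13.965 = -0.6983
Step 2: grad_x = 2*3*2.8244 = 16.9462, grad_y = 2*5*-0.6983 = -6.9825
  x_2 = 2.8244 - 0.05*16.9462 = 1.9771
  y_2 = -0.6983 - 0.05*-6.9825 = -0.3491
Step 3: grad_x = 2*3*1.9771 = 11.8623, grad_y = 2*5*-0.3491 = -3.4913
  x_3 = 1.9771 - 0.05*11.8623 = 1.3839
  y_3 = -0.3491 - 0.05*-3.4913 = -0.1746
f(1.3839, -0.1746) = 3*1.3839^2 + 5*(-0.1746)^2 = 5.8982


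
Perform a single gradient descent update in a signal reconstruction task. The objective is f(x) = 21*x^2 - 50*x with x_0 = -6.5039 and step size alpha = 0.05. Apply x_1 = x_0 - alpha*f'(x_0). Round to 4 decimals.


We compute the gradient at x_0 and apply the update.
f'(x) = 42*x - 50
f'(-6.5039) = 42*-6.5039 - 50 = -323.1638
x_1 = -6.5039 - 0.05*-323.1638 = 9.6543


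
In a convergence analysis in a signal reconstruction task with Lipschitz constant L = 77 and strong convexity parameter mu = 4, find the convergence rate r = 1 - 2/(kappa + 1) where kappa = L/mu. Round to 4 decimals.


Step 1: Compute the condition number.
kappa = L/mu = 77/4 = 19.25
Step 2: Compute the convergence rate.
r = 1 - 2/(kappa + 1) = 1 - 2*mu/(L + mu) = (L - mu)/(L + mu) = 73/81 = 0.9012


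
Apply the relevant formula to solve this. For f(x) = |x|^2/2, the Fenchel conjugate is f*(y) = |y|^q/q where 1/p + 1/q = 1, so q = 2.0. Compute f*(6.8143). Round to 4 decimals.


The conjugate exponent q satisfies 1/p + 1/q = 1.
p = 2, so q = 2/(2 - 1) = 2.0
|y|^q = 6.8143^2.0 = 46.4347
f*(6.8143) = 46.4347 / 2.0 = 23.2173


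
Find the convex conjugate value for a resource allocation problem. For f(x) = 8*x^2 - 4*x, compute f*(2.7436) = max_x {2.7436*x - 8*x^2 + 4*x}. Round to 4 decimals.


f*(y) = sup_x {y*x - a*x^2 - b*x} = sup_x {(y-b)*x - a*x^2}
FOC: (y - b) - 2a*x = 0 => x* = (y - b)/(2a)
x* = (2.7436 + 4)/(2*8) = 0.4215
f*(2.7436) = (y-b)^2/(4a) = (2.7436 + 4)^2/(4*8)
= 45.4761/32 = 1.4211


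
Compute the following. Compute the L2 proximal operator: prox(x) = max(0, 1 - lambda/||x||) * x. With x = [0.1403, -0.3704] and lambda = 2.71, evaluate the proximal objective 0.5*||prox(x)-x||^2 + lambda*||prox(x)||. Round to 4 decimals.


Step 1: Compute ||x||.
||x|| = 0.3961
Step 2: Compute scaling factor.
scale = max(0, 1 - 2.71/0.3961) = 0.0
Step 3: prox(x) = [0.0, -0.0]
||prox(x)|| = 0.0
Step 4: Proximal objective.
0.5*||prox-x||^2 = 0.0784
lambda*||prox|| = 0.0
Total = 0.0784


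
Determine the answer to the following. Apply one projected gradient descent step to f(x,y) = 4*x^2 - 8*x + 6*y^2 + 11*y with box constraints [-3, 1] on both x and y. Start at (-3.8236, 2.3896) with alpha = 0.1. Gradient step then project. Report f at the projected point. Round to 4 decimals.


Step 1: Compute gradient at (-3.8236, 2.3896).
grad_x = 2*4*-3.8236 - 8 = -38.5888
grad_y = 2*6*2.3896 + 11 = 39.6752
Step 2: Gradient step.
x_raw = -3.8236 - 0.1*-38.5888 = 0.0353
y_raw = 2.3896 - 0.1*39.6752 = -1.5779
Step 3: Project onto [-3, 1].
x_proj = clip(0.0353) = 0.0353
y_proj = clip(-1.5779) = -1.5779
Step 4: Evaluate f.
f(0.0353, -1.5779) = -2.6954
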